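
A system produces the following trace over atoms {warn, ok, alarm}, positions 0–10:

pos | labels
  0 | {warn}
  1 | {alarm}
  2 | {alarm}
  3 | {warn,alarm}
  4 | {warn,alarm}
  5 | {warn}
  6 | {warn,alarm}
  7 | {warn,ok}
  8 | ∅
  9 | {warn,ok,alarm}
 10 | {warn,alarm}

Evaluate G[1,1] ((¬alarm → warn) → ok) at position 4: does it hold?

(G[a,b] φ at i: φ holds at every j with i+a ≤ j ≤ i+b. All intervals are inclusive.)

Check ((¬alarm → warn) → ok) at every j in [5,5]:
  j=5: antecedent true; consequent false → ✗
Fails at j=5 → formula fails.

No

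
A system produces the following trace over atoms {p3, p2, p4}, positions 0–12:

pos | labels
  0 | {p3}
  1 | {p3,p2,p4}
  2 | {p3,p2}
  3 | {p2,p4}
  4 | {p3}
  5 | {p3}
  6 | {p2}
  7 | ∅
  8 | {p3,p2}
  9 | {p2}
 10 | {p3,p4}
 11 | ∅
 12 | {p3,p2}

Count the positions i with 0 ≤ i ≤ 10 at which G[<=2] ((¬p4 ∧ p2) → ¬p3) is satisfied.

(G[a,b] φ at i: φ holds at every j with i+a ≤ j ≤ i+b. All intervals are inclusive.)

4

Evaluate at each i in [0,10]:
  i=0: ✗ (fails at j=2)
  i=1: ✗ (fails at j=2)
  i=2: ✗ (fails at j=2)
  i=3: ✓ (all of [3,5])
  i=4: ✓ (all of [4,6])
  i=5: ✓ (all of [5,7])
  i=6: ✗ (fails at j=8)
  i=7: ✗ (fails at j=8)
  i=8: ✗ (fails at j=8)
  i=9: ✓ (all of [9,11])
  i=10: ✗ (fails at j=12)
Positions where it holds: {3, 4, 5, 9} → 4.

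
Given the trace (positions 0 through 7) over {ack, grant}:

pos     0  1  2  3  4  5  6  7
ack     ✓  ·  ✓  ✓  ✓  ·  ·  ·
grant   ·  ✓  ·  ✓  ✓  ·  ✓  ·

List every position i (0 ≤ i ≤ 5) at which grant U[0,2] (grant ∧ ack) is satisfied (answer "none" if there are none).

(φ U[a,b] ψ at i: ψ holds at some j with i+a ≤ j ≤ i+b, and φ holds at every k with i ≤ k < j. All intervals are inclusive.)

3, 4

Evaluate at each i in [0,5]:
  i=0: ✗ (no rhs in [0,2])
  i=1: ✗ (lhs fails at k=2 before rhs at j=3)
  i=2: ✗ (lhs fails at k=2 before rhs at j=3)
  i=3: ✓ (rhs at j=3)
  i=4: ✓ (rhs at j=4)
  i=5: ✗ (no rhs in [5,7])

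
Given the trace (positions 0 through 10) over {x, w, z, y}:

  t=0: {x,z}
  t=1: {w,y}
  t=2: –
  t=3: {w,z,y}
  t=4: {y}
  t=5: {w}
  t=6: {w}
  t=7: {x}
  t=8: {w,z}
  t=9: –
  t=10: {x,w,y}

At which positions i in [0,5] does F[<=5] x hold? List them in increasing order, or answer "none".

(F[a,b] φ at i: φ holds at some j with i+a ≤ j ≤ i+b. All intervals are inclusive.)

0, 2, 3, 4, 5

Evaluate at each i in [0,5]:
  i=0: ✓ (witness j=0)
  i=1: ✗ (none in [1,6])
  i=2: ✓ (witness j=7)
  i=3: ✓ (witness j=7)
  i=4: ✓ (witness j=7)
  i=5: ✓ (witness j=7)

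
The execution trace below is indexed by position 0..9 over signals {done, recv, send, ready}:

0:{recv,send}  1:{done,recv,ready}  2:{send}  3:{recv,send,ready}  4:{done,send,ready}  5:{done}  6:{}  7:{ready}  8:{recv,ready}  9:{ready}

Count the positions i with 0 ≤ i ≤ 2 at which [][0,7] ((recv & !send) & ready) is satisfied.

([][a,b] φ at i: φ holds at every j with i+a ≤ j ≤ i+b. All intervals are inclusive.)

0

Evaluate at each i in [0,2]:
  i=0: ✗ (fails at j=0)
  i=1: ✗ (fails at j=2)
  i=2: ✗ (fails at j=2)
Positions where it holds: {} → 0.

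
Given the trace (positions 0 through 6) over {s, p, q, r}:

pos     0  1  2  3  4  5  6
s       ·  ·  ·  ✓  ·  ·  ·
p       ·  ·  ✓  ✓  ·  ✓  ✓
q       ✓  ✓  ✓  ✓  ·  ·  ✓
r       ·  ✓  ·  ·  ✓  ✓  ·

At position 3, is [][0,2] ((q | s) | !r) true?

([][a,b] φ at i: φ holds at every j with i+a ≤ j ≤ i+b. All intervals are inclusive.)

No

Check ((q | s) | !r) at every j in [3,5]:
  j=3: true
  j=4: false
  j=5: false
Fails at j=4 → formula fails.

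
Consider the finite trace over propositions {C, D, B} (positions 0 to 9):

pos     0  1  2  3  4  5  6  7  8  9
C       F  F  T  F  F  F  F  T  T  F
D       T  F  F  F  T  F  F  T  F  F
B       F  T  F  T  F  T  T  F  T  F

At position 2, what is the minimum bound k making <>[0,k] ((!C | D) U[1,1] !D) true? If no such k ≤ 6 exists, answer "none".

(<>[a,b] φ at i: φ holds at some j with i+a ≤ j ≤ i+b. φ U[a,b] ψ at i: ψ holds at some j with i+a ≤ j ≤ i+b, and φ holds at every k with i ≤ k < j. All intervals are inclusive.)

2

Scan j = 2,3,… for ((!C | D) U[1,1] !D):
  j=2: fails
  j=3: fails
  j=4: holds
First hit at j=4, so smallest k = 4-2 = 2.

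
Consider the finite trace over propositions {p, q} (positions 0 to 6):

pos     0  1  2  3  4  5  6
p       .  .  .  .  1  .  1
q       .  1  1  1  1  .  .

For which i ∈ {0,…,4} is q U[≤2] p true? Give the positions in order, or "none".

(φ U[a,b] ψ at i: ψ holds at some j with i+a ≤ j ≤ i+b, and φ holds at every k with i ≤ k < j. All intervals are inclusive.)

Evaluate at each i in [0,4]:
  i=0: ✗ (no rhs in [0,2])
  i=1: ✗ (no rhs in [1,3])
  i=2: ✓ (rhs at j=4; lhs holds on [2,3])
  i=3: ✓ (rhs at j=4; lhs holds on [3,3])
  i=4: ✓ (rhs at j=4)

2, 3, 4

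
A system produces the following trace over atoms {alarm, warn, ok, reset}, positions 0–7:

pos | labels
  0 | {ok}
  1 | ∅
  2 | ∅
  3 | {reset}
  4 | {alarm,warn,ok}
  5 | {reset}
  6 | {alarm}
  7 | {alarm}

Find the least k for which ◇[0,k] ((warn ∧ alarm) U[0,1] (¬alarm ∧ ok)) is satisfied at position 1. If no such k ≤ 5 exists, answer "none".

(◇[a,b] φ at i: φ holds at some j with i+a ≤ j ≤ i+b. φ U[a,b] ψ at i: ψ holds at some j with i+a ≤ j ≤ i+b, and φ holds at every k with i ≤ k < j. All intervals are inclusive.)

Scan j = 1,2,… for ((warn ∧ alarm) U[0,1] (¬alarm ∧ ok)):
  j=1: fails
  j=2: fails
  j=3: fails
  j=4: fails
  j=5: fails
  j=6: fails
No j in [1,6] satisfies it → none.

none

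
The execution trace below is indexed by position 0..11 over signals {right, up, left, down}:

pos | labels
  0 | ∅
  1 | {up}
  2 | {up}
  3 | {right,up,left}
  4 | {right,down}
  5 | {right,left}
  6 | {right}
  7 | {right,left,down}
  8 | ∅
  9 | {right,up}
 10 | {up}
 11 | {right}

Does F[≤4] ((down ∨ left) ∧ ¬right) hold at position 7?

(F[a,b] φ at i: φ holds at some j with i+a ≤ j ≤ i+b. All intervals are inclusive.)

Check ((down ∨ left) ∧ ¬right) at each j in [7,11]:
  j=7: false
  j=8: false
  j=9: false
  j=10: false
  j=11: false
No position in the window satisfies it → formula fails.

Does not hold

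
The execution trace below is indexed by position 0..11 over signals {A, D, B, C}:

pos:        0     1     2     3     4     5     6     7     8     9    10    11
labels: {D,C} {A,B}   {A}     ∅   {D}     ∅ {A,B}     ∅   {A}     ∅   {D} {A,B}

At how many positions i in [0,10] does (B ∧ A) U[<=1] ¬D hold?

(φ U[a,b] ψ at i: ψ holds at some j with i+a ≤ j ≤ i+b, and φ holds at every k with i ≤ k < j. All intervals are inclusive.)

8

Evaluate at each i in [0,10]:
  i=0: ✗ (lhs fails at k=0 before rhs at j=1)
  i=1: ✓ (rhs at j=1)
  i=2: ✓ (rhs at j=2)
  i=3: ✓ (rhs at j=3)
  i=4: ✗ (lhs fails at k=4 before rhs at j=5)
  i=5: ✓ (rhs at j=5)
  i=6: ✓ (rhs at j=6)
  i=7: ✓ (rhs at j=7)
  i=8: ✓ (rhs at j=8)
  i=9: ✓ (rhs at j=9)
  i=10: ✗ (lhs fails at k=10 before rhs at j=11)
Positions where it holds: {1, 2, 3, 5, 6, 7, 8, 9} → 8.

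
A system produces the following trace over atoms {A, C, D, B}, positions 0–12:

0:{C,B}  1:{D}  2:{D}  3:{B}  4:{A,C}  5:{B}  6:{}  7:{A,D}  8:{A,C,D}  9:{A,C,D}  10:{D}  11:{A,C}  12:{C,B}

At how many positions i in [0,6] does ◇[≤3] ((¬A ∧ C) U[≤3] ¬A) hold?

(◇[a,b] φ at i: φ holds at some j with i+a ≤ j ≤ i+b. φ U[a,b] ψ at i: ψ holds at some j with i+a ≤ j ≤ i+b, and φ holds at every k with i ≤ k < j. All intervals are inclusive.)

Evaluate at each i in [0,6]:
  i=0: ✓ (witness j=0)
  i=1: ✓ (witness j=1)
  i=2: ✓ (witness j=2)
  i=3: ✓ (witness j=3)
  i=4: ✓ (witness j=5)
  i=5: ✓ (witness j=5)
  i=6: ✓ (witness j=6)
Positions where it holds: {0, 1, 2, 3, 4, 5, 6} → 7.

7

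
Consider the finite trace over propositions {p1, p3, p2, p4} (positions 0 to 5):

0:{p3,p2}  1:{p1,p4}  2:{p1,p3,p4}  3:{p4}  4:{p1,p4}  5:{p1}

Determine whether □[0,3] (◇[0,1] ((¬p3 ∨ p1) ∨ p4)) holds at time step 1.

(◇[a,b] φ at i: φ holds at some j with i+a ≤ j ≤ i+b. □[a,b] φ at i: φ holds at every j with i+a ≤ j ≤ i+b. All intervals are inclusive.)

Check ◇[0,1] ((¬p3 ∨ p1) ∨ p4) at every j in [1,4]:
  j=1: holds (witness at 1)
  j=2: holds (witness at 2)
  j=3: holds (witness at 3)
  j=4: holds (witness at 4)
All positions satisfy it → formula holds.

Holds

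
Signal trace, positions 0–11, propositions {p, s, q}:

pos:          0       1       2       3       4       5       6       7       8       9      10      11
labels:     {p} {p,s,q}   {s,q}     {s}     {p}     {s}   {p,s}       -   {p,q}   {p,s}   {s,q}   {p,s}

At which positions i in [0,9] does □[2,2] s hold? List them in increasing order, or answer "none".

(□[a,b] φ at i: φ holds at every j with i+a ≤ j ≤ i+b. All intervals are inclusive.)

0, 1, 3, 4, 7, 8, 9

Evaluate at each i in [0,9]:
  i=0: ✓ (all of [2,2])
  i=1: ✓ (all of [3,3])
  i=2: ✗ (fails at j=4)
  i=3: ✓ (all of [5,5])
  i=4: ✓ (all of [6,6])
  i=5: ✗ (fails at j=7)
  i=6: ✗ (fails at j=8)
  i=7: ✓ (all of [9,9])
  i=8: ✓ (all of [10,10])
  i=9: ✓ (all of [11,11])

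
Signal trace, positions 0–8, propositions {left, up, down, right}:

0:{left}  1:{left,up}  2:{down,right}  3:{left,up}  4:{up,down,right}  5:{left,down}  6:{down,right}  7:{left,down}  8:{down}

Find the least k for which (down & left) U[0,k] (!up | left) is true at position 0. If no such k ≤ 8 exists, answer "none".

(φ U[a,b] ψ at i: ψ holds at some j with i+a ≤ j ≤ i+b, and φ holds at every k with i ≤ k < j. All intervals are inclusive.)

0

Need earliest j ≥ 0 with (!up | left), and (down & left) at every k in [0,j-1].
  j=0: rhs holds (empty prefix). k = 0.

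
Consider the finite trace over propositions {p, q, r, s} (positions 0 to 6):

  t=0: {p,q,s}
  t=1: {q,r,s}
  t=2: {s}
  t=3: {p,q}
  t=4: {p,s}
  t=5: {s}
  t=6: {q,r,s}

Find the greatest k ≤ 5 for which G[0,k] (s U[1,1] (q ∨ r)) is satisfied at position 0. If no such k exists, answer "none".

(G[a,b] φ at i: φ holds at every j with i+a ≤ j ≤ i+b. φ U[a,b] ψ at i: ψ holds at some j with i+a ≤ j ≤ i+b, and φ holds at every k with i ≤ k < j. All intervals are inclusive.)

0

(s U[1,1] (q ∨ r)) must hold from j=0 onward; find where it first fails.
  j=0: holds
  j=1: fails
Holds on [0,0], so largest k = 0.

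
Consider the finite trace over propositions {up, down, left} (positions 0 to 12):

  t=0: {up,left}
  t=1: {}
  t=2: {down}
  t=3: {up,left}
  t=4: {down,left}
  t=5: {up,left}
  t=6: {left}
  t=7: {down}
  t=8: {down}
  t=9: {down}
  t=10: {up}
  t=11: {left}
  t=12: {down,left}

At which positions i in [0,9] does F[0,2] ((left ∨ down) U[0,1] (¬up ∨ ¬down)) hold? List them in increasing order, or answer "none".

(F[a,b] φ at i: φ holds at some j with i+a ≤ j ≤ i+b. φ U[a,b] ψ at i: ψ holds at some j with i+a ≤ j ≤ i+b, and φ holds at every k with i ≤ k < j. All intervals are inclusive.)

Evaluate at each i in [0,9]:
  i=0: ✓ (witness j=0)
  i=1: ✓ (witness j=1)
  i=2: ✓ (witness j=2)
  i=3: ✓ (witness j=3)
  i=4: ✓ (witness j=4)
  i=5: ✓ (witness j=5)
  i=6: ✓ (witness j=6)
  i=7: ✓ (witness j=7)
  i=8: ✓ (witness j=8)
  i=9: ✓ (witness j=9)

0, 1, 2, 3, 4, 5, 6, 7, 8, 9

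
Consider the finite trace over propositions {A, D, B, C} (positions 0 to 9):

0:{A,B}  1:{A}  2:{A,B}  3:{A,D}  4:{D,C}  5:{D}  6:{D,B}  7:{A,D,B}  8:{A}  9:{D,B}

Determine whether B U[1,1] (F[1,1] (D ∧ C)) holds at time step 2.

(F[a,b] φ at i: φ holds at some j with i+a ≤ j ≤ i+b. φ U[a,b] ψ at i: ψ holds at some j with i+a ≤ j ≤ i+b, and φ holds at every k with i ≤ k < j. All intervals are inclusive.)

Holds

Need some j in [3,3] with F[1,1] (D ∧ C), and B at every k in [2,j-1].
  j=3: F[1,1] (D ∧ C) holds; B holds at every k in [2,2] → satisfied.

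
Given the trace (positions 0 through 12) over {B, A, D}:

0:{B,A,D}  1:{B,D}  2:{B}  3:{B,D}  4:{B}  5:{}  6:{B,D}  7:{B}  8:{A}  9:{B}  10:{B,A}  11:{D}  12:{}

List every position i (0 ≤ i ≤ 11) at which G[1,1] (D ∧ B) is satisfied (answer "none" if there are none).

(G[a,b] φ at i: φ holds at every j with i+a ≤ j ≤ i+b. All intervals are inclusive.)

0, 2, 5

Evaluate at each i in [0,11]:
  i=0: ✓ (all of [1,1])
  i=1: ✗ (fails at j=2)
  i=2: ✓ (all of [3,3])
  i=3: ✗ (fails at j=4)
  i=4: ✗ (fails at j=5)
  i=5: ✓ (all of [6,6])
  i=6: ✗ (fails at j=7)
  i=7: ✗ (fails at j=8)
  i=8: ✗ (fails at j=9)
  i=9: ✗ (fails at j=10)
  i=10: ✗ (fails at j=11)
  i=11: ✗ (fails at j=12)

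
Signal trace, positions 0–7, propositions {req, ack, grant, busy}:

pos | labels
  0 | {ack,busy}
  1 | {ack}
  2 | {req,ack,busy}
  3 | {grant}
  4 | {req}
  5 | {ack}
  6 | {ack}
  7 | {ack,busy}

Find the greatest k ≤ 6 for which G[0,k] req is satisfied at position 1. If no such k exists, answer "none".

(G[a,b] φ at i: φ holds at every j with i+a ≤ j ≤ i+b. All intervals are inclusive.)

none

req must hold from j=1 onward; find where it first fails.
  j=1: fails → no k works.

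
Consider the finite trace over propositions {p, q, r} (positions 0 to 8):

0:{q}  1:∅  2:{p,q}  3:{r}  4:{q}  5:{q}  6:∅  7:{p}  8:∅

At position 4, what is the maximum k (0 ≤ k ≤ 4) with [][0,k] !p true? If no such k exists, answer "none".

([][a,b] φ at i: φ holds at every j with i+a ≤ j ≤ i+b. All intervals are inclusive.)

2

!p must hold from j=4 onward; find where it first fails.
  j=4: holds
  j=5: holds
  j=6: holds
  j=7: fails
Holds on [4,6], so largest k = 2.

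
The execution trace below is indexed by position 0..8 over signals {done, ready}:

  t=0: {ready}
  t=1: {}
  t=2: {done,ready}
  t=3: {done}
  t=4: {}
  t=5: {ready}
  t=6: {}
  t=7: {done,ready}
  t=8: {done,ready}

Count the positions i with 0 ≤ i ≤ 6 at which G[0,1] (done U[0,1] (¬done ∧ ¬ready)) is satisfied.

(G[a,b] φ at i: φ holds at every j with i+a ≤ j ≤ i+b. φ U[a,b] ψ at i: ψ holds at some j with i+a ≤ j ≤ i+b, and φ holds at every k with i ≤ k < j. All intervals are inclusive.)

1

Evaluate at each i in [0,6]:
  i=0: ✗ (fails at j=0)
  i=1: ✗ (fails at j=2)
  i=2: ✗ (fails at j=2)
  i=3: ✓ (all of [3,4])
  i=4: ✗ (fails at j=5)
  i=5: ✗ (fails at j=5)
  i=6: ✗ (fails at j=7)
Positions where it holds: {3} → 1.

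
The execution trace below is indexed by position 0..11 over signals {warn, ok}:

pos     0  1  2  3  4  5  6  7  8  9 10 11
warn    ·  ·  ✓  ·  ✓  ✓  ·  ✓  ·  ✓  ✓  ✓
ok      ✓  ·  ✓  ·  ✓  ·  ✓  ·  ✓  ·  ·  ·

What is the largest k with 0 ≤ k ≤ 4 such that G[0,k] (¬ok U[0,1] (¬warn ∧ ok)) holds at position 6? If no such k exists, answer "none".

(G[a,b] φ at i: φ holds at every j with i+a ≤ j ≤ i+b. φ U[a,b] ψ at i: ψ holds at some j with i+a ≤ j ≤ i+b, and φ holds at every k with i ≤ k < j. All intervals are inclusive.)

2

(¬ok U[0,1] (¬warn ∧ ok)) must hold from j=6 onward; find where it first fails.
  j=6: holds
  j=7: holds
  j=8: holds
  j=9: fails
Holds on [6,8], so largest k = 2.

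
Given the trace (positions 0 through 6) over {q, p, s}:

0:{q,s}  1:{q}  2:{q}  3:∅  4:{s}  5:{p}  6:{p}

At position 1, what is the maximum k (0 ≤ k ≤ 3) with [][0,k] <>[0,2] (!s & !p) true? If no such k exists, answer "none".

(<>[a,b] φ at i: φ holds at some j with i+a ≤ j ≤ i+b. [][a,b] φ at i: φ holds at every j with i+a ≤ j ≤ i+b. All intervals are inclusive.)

2

<>[0,2] (!s & !p) must hold from j=1 onward; find where it first fails.
  j=1: holds
  j=2: holds
  j=3: holds
  j=4: fails
Holds on [1,3], so largest k = 2.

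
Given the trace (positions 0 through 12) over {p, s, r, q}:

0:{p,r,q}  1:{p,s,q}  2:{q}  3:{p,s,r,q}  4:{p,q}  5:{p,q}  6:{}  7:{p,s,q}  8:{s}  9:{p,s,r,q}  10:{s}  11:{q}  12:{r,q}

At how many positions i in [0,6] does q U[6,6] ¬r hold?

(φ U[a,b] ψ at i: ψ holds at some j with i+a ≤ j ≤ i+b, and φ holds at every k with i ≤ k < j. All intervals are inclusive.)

1

Evaluate at each i in [0,6]:
  i=0: ✓ (rhs at j=6; lhs holds on [0,5])
  i=1: ✗ (lhs fails at k=6 before rhs at j=7)
  i=2: ✗ (lhs fails at k=6 before rhs at j=8)
  i=3: ✗ (no rhs in [9,9])
  i=4: ✗ (lhs fails at k=6 before rhs at j=10)
  i=5: ✗ (lhs fails at k=6 before rhs at j=11)
  i=6: ✗ (no rhs in [12,12])
Positions where it holds: {0} → 1.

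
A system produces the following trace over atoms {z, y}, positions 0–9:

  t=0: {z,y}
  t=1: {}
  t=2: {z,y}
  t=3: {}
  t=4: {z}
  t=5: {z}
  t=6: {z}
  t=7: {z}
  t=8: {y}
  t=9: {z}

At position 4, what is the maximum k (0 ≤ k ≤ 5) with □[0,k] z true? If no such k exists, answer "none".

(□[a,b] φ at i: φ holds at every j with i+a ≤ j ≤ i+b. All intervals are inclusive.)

3

z must hold from j=4 onward; find where it first fails.
  j=4: holds
  j=5: holds
  j=6: holds
  j=7: holds
  j=8: fails
Holds on [4,7], so largest k = 3.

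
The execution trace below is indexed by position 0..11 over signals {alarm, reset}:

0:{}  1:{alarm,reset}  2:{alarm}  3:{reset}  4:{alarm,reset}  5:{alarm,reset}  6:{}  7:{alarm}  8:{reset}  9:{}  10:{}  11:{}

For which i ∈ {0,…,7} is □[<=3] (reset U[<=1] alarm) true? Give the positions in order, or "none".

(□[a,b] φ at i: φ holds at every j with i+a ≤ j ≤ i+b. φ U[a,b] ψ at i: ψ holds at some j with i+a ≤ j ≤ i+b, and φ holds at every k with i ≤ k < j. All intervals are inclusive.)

Evaluate at each i in [0,7]:
  i=0: ✗ (fails at j=0)
  i=1: ✓ (all of [1,4])
  i=2: ✓ (all of [2,5])
  i=3: ✗ (fails at j=6)
  i=4: ✗ (fails at j=6)
  i=5: ✗ (fails at j=6)
  i=6: ✗ (fails at j=6)
  i=7: ✗ (fails at j=8)

1, 2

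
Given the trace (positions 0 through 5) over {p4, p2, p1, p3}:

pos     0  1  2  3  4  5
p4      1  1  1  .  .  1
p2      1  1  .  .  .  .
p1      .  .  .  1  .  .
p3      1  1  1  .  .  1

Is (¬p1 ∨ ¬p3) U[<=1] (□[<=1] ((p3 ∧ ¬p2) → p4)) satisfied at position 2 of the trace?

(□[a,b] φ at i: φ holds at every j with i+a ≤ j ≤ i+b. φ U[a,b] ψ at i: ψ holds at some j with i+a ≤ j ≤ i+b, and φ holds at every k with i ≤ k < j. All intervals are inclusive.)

True

Need some j in [2,3] with □[<=1] ((p3 ∧ ¬p2) → p4), and (¬p1 ∨ ¬p3) at every k in [2,j-1].
  j=2: □[<=1] ((p3 ∧ ¬p2) → p4) holds; no prefix to check → satisfied.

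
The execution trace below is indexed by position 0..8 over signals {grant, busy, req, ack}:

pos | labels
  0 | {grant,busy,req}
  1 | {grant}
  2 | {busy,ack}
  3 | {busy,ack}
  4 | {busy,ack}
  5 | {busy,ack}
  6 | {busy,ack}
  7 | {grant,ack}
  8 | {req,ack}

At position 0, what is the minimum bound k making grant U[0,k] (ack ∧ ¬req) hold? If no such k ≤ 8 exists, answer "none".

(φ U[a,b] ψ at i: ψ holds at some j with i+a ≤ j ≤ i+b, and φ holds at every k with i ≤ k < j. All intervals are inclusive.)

Need earliest j ≥ 0 with (ack ∧ ¬req), and grant at every k in [0,j-1].
  j=0: rhs fails.
  j=1: rhs fails.
  j=2: rhs holds; lhs holds on [0,1]. k = 2.

2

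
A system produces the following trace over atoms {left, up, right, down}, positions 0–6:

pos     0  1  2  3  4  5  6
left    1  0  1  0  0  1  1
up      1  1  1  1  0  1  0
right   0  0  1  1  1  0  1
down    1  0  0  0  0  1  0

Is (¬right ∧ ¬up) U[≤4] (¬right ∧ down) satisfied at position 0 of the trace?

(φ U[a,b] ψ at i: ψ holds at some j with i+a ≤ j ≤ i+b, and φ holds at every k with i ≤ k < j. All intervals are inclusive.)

Need some j in [0,4] with (¬right ∧ down), and (¬right ∧ ¬up) at every k in [0,j-1].
  j=0: (¬right ∧ down) holds; no prefix to check → satisfied.

Yes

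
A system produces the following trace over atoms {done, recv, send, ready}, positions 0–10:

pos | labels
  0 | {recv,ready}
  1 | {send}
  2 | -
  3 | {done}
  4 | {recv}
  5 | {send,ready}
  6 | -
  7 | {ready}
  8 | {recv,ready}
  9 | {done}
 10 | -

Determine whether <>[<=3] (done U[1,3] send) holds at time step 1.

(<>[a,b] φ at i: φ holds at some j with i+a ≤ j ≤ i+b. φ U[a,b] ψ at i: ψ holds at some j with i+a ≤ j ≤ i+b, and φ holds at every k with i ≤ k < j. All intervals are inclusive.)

No

Check (done U[1,3] send) at each j in [1,4]:
  j=1: fails
  j=2: fails
  j=3: fails
  j=4: fails
No position in the window satisfies it → formula fails.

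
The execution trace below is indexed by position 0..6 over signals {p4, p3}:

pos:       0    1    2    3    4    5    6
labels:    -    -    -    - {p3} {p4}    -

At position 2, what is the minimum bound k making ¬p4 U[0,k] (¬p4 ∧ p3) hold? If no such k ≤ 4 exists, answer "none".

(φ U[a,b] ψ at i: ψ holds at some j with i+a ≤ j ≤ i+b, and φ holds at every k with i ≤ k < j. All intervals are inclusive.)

Need earliest j ≥ 2 with (¬p4 ∧ p3), and ¬p4 at every k in [2,j-1].
  j=2: rhs fails.
  j=3: rhs fails.
  j=4: rhs holds; lhs holds on [2,3]. k = 2.

2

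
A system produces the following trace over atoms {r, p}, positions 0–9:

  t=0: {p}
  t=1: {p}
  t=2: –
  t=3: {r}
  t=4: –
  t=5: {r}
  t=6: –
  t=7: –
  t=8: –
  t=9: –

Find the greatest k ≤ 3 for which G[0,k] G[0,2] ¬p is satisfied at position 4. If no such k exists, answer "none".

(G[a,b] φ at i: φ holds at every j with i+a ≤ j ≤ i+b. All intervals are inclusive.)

3

G[0,2] ¬p must hold from j=4 onward; find where it first fails.
  j=4: holds
  j=5: holds
  j=6: holds
  j=7: holds
Holds through j=7; largest k = 3.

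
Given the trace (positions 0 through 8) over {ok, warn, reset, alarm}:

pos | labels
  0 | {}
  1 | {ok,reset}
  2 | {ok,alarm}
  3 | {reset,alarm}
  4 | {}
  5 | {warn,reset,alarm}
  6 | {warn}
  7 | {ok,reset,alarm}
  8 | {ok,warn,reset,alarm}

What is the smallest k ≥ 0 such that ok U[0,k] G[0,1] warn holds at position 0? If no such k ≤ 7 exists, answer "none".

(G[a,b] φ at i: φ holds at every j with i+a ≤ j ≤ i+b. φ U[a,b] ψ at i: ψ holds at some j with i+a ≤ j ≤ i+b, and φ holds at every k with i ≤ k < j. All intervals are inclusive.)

Need earliest j ≥ 0 with G[0,1] warn, and ok at every k in [0,j-1].
  j=0: rhs fails.
  j=1: rhs fails.
  j=2: rhs fails.
  j=3: rhs fails.
  j=4: rhs fails.
  j=5: rhs holds but lhs fails at k=0.
  j=6: rhs fails.
  j=7: rhs fails.
No witness within the range → none.

none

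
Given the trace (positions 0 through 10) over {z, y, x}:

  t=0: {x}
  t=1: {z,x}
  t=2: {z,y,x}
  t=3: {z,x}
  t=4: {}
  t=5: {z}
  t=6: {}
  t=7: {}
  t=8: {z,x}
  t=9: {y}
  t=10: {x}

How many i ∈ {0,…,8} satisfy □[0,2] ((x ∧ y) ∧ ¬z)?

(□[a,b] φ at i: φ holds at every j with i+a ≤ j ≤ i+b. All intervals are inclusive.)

Evaluate at each i in [0,8]:
  i=0: ✗ (fails at j=0)
  i=1: ✗ (fails at j=1)
  i=2: ✗ (fails at j=2)
  i=3: ✗ (fails at j=3)
  i=4: ✗ (fails at j=4)
  i=5: ✗ (fails at j=5)
  i=6: ✗ (fails at j=6)
  i=7: ✗ (fails at j=7)
  i=8: ✗ (fails at j=8)
Positions where it holds: {} → 0.

0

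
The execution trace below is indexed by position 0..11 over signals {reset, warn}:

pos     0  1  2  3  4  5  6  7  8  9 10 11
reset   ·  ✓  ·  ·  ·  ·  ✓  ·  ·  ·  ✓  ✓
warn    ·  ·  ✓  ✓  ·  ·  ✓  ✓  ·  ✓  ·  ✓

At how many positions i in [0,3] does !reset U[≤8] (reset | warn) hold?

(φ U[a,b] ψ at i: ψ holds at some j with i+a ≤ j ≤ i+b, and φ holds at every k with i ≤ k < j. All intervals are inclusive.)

4

Evaluate at each i in [0,3]:
  i=0: ✓ (rhs at j=1; lhs holds on [0,0])
  i=1: ✓ (rhs at j=1)
  i=2: ✓ (rhs at j=2)
  i=3: ✓ (rhs at j=3)
Positions where it holds: {0, 1, 2, 3} → 4.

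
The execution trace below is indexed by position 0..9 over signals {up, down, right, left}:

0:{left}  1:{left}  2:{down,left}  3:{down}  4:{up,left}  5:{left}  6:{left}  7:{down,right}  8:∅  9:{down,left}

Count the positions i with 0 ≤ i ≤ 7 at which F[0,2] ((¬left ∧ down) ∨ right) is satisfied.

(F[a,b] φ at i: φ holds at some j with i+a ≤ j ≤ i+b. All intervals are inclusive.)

Evaluate at each i in [0,7]:
  i=0: ✗ (none in [0,2])
  i=1: ✓ (witness j=3)
  i=2: ✓ (witness j=3)
  i=3: ✓ (witness j=3)
  i=4: ✗ (none in [4,6])
  i=5: ✓ (witness j=7)
  i=6: ✓ (witness j=7)
  i=7: ✓ (witness j=7)
Positions where it holds: {1, 2, 3, 5, 6, 7} → 6.

6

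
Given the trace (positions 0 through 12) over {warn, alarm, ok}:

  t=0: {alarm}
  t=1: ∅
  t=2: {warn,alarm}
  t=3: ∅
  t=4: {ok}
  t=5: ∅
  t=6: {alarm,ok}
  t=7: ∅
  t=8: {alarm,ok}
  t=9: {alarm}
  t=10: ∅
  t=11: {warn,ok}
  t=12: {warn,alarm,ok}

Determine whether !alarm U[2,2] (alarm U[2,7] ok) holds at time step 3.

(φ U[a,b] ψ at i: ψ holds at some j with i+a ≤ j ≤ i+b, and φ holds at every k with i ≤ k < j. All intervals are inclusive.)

Need some j in [5,5] with (alarm U[2,7] ok), and !alarm at every k in [3,j-1].
  j=5: (alarm U[2,7] ok) — fails.
No j in the window works → until fails.

False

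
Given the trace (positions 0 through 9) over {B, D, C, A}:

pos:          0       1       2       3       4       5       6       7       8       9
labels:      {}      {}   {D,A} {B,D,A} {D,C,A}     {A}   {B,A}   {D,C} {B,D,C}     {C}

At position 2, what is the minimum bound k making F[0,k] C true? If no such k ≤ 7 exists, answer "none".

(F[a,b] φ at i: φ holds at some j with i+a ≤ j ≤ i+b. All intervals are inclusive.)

2

Scan j = 2,3,… for C:
  j=2: fails
  j=3: fails
  j=4: holds
First hit at j=4, so smallest k = 4-2 = 2.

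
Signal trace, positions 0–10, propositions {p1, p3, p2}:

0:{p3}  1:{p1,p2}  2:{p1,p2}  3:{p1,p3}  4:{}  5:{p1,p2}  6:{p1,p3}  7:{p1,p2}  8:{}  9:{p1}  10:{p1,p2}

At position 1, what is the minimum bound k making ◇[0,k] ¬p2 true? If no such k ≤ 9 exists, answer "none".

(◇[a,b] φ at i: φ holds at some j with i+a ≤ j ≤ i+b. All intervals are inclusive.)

2

Scan j = 1,2,… for ¬p2:
  j=1: fails
  j=2: fails
  j=3: holds
First hit at j=3, so smallest k = 3-1 = 2.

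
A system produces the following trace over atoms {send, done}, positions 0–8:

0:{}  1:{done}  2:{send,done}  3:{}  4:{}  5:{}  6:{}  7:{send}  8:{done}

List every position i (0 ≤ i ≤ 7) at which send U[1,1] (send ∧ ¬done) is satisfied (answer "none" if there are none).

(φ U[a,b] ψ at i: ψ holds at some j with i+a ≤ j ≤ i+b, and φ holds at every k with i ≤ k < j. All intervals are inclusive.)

none

Evaluate at each i in [0,7]:
  i=0: ✗ (no rhs in [1,1])
  i=1: ✗ (no rhs in [2,2])
  i=2: ✗ (no rhs in [3,3])
  i=3: ✗ (no rhs in [4,4])
  i=4: ✗ (no rhs in [5,5])
  i=5: ✗ (no rhs in [6,6])
  i=6: ✗ (lhs fails at k=6 before rhs at j=7)
  i=7: ✗ (no rhs in [8,8])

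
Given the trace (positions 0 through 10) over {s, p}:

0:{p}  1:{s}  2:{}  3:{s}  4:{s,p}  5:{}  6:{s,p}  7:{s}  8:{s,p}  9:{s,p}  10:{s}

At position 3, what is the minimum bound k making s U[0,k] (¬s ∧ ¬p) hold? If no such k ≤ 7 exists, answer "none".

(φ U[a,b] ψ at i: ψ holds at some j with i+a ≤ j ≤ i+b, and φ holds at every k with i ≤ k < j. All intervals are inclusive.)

2

Need earliest j ≥ 3 with (¬s ∧ ¬p), and s at every k in [3,j-1].
  j=3: rhs fails.
  j=4: rhs fails.
  j=5: rhs holds; lhs holds on [3,4]. k = 2.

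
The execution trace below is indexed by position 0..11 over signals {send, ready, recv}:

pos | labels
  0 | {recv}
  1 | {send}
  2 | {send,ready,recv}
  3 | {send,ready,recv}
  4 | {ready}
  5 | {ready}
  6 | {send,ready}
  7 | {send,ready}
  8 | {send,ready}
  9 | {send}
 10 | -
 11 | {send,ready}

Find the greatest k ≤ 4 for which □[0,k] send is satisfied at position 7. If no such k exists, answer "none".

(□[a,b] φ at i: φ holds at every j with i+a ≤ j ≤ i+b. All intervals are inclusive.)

2

send must hold from j=7 onward; find where it first fails.
  j=7: holds
  j=8: holds
  j=9: holds
  j=10: fails
Holds on [7,9], so largest k = 2.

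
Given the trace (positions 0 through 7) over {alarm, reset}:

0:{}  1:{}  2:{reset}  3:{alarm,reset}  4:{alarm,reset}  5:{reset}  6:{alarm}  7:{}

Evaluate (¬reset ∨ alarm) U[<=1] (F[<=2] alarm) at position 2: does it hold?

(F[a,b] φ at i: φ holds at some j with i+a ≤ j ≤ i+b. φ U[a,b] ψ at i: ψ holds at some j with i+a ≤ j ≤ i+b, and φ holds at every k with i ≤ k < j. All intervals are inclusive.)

True

Need some j in [2,3] with F[<=2] alarm, and (¬reset ∨ alarm) at every k in [2,j-1].
  j=2: F[<=2] alarm holds; no prefix to check → satisfied.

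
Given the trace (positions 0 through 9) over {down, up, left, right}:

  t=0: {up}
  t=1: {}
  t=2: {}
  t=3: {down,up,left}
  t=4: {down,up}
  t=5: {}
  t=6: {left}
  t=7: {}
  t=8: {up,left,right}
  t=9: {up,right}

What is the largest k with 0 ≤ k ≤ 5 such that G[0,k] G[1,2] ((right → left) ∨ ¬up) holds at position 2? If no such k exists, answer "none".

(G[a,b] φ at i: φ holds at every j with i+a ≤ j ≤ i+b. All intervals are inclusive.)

4

G[1,2] ((right → left) ∨ ¬up) must hold from j=2 onward; find where it first fails.
  j=2: holds
  j=3: holds
  j=4: holds
  j=5: holds
  j=6: holds
  j=7: fails
Holds on [2,6], so largest k = 4.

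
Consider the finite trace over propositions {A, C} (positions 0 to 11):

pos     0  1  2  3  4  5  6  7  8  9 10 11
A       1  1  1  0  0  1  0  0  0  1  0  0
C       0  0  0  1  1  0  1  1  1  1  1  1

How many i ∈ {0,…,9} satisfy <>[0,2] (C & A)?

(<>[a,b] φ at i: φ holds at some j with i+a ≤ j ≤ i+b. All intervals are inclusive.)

Evaluate at each i in [0,9]:
  i=0: ✗ (none in [0,2])
  i=1: ✗ (none in [1,3])
  i=2: ✗ (none in [2,4])
  i=3: ✗ (none in [3,5])
  i=4: ✗ (none in [4,6])
  i=5: ✗ (none in [5,7])
  i=6: ✗ (none in [6,8])
  i=7: ✓ (witness j=9)
  i=8: ✓ (witness j=9)
  i=9: ✓ (witness j=9)
Positions where it holds: {7, 8, 9} → 3.

3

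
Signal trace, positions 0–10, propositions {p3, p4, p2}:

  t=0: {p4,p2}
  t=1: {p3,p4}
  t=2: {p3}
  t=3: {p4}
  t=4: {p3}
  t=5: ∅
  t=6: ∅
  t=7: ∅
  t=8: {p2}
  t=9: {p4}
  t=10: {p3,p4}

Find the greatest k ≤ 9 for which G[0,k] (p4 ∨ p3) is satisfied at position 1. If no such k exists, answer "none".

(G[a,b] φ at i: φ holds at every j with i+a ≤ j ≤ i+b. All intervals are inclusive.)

(p4 ∨ p3) must hold from j=1 onward; find where it first fails.
  j=1: holds
  j=2: holds
  j=3: holds
  j=4: holds
  j=5: fails
Holds on [1,4], so largest k = 3.

3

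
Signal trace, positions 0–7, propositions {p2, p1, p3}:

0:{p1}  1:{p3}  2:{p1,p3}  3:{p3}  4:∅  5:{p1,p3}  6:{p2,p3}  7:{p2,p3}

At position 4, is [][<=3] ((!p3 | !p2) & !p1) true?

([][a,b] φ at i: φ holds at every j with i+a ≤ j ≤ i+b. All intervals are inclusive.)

Check ((!p3 | !p2) & !p1) at every j in [4,7]:
  j=4: true
  j=5: false
  j=6: false
  j=7: false
Fails at j=5 → formula fails.

False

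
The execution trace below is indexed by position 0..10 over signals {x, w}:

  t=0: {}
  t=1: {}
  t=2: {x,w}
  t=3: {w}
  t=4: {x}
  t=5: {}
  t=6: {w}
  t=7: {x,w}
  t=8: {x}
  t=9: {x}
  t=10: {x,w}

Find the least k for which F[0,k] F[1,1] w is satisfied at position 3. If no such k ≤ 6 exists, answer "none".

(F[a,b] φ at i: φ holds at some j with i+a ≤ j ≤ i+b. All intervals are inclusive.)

2

Scan j = 3,4,… for F[1,1] w:
  j=3: fails
  j=4: fails
  j=5: holds
First hit at j=5, so smallest k = 5-3 = 2.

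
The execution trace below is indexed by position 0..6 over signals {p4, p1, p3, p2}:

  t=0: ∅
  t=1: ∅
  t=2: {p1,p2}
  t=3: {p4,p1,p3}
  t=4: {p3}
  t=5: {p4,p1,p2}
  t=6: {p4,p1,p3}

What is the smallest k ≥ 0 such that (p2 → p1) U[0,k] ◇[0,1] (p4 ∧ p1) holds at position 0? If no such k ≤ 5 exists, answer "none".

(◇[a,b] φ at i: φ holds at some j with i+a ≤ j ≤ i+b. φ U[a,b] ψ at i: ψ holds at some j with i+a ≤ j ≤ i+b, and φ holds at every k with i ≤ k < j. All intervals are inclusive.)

Need earliest j ≥ 0 with ◇[0,1] (p4 ∧ p1), and (p2 → p1) at every k in [0,j-1].
  j=0: rhs fails.
  j=1: rhs fails.
  j=2: rhs holds; lhs holds on [0,1]. k = 2.

2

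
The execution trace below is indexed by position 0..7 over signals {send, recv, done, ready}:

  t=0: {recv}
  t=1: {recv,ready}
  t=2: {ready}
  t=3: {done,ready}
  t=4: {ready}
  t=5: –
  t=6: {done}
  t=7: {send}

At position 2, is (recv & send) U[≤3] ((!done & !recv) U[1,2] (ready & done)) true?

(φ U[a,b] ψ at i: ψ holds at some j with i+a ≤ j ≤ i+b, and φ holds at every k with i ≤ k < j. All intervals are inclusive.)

Need some j in [2,5] with ((!done & !recv) U[1,2] (ready & done)), and (recv & send) at every k in [2,j-1].
  j=2: ((!done & !recv) U[1,2] (ready & done)) holds; no prefix to check → satisfied.

True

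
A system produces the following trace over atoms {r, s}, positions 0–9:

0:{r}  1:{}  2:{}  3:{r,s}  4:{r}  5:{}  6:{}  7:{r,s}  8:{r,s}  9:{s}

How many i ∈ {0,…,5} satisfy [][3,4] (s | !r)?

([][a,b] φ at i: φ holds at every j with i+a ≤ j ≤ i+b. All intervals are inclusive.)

Evaluate at each i in [0,5]:
  i=0: ✗ (fails at j=4)
  i=1: ✗ (fails at j=4)
  i=2: ✓ (all of [5,6])
  i=3: ✓ (all of [6,7])
  i=4: ✓ (all of [7,8])
  i=5: ✓ (all of [8,9])
Positions where it holds: {2, 3, 4, 5} → 4.

4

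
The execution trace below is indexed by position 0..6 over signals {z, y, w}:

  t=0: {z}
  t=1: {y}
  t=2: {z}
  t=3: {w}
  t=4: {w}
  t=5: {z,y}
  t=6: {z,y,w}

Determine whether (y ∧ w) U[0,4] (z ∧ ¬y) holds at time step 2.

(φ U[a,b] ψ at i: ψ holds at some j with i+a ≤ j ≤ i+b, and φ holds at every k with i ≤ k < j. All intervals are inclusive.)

True

Need some j in [2,6] with (z ∧ ¬y), and (y ∧ w) at every k in [2,j-1].
  j=2: (z ∧ ¬y) holds; no prefix to check → satisfied.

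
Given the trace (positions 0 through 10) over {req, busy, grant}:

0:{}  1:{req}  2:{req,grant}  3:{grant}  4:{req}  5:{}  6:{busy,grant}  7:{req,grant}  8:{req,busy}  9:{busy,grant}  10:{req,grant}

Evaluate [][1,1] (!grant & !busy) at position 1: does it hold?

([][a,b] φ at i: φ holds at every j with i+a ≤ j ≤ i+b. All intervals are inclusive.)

Check (!grant & !busy) at every j in [2,2]:
  j=2: false
Fails at j=2 → formula fails.

False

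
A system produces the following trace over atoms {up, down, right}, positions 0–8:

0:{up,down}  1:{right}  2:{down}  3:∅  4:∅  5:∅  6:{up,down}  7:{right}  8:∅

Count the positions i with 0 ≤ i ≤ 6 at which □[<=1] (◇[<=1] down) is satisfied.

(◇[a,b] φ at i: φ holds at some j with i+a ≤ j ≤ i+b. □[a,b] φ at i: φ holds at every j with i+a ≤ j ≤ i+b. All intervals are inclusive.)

Evaluate at each i in [0,6]:
  i=0: ✓ (all of [0,1])
  i=1: ✓ (all of [1,2])
  i=2: ✗ (fails at j=3)
  i=3: ✗ (fails at j=3)
  i=4: ✗ (fails at j=4)
  i=5: ✓ (all of [5,6])
  i=6: ✗ (fails at j=7)
Positions where it holds: {0, 1, 5} → 3.

3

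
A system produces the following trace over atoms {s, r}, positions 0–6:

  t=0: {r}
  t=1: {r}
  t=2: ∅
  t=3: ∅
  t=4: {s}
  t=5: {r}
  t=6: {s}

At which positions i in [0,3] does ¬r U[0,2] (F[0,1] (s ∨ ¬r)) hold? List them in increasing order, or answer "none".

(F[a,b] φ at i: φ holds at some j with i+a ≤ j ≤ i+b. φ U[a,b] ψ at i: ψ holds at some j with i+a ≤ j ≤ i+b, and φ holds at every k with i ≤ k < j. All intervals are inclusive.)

1, 2, 3

Evaluate at each i in [0,3]:
  i=0: ✗ (lhs fails at k=0 before rhs at j=1)
  i=1: ✓ (rhs at j=1)
  i=2: ✓ (rhs at j=2)
  i=3: ✓ (rhs at j=3)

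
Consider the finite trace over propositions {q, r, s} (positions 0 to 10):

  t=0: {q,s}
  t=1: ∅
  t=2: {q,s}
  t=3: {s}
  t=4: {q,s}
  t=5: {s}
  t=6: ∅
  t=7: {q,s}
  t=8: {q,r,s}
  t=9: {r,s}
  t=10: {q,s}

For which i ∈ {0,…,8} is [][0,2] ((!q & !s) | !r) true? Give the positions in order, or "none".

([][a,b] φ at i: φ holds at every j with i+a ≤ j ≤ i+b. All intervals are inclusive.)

Evaluate at each i in [0,8]:
  i=0: ✓ (all of [0,2])
  i=1: ✓ (all of [1,3])
  i=2: ✓ (all of [2,4])
  i=3: ✓ (all of [3,5])
  i=4: ✓ (all of [4,6])
  i=5: ✓ (all of [5,7])
  i=6: ✗ (fails at j=8)
  i=7: ✗ (fails at j=8)
  i=8: ✗ (fails at j=8)

0, 1, 2, 3, 4, 5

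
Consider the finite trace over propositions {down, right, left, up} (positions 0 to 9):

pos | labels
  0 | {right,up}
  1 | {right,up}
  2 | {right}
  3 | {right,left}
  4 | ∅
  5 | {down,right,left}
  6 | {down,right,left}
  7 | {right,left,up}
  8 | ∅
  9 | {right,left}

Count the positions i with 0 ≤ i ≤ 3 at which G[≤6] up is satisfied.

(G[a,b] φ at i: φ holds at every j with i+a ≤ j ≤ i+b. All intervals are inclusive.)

Evaluate at each i in [0,3]:
  i=0: ✗ (fails at j=2)
  i=1: ✗ (fails at j=2)
  i=2: ✗ (fails at j=2)
  i=3: ✗ (fails at j=3)
Positions where it holds: {} → 0.

0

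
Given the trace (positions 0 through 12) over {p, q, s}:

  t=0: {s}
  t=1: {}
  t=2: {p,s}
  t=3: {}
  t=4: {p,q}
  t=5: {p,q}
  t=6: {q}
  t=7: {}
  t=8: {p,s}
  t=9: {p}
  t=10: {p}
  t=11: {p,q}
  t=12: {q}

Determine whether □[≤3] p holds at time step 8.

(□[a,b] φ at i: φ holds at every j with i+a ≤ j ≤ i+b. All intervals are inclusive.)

True

Check p at every j in [8,11]:
  j=8: true
  j=9: true
  j=10: true
  j=11: true
All positions satisfy it → formula holds.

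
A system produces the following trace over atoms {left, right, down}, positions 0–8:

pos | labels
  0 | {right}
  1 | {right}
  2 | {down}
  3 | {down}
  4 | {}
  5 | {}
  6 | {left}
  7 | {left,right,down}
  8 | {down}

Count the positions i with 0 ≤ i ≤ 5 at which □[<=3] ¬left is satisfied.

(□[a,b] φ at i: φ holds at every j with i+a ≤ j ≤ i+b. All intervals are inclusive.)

Evaluate at each i in [0,5]:
  i=0: ✓ (all of [0,3])
  i=1: ✓ (all of [1,4])
  i=2: ✓ (all of [2,5])
  i=3: ✗ (fails at j=6)
  i=4: ✗ (fails at j=6)
  i=5: ✗ (fails at j=6)
Positions where it holds: {0, 1, 2} → 3.

3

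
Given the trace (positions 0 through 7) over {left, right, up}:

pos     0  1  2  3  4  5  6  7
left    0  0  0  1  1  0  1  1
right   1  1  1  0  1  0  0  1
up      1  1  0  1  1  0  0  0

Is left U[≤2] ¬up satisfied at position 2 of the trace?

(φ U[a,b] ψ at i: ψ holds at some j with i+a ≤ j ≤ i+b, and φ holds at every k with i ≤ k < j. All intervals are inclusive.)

Holds

Need some j in [2,4] with ¬up, and left at every k in [2,j-1].
  j=2: ¬up holds; no prefix to check → satisfied.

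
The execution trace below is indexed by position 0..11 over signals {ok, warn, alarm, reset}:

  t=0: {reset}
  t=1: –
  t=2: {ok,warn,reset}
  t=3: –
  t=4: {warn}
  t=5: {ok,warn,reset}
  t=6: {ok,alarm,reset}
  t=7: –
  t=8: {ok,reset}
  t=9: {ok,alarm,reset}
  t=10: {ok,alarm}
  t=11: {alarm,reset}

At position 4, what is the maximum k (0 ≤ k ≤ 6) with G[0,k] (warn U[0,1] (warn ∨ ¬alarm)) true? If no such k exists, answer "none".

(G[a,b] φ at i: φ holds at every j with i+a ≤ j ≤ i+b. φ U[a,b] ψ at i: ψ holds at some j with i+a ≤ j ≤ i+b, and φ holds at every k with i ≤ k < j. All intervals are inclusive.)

1

(warn U[0,1] (warn ∨ ¬alarm)) must hold from j=4 onward; find where it first fails.
  j=4: holds
  j=5: holds
  j=6: fails
Holds on [4,5], so largest k = 1.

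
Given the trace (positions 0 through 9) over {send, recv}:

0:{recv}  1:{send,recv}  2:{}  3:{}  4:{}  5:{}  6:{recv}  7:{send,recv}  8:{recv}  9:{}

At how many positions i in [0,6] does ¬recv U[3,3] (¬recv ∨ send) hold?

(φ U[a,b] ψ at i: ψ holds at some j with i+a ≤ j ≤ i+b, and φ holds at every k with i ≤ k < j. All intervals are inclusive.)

1

Evaluate at each i in [0,6]:
  i=0: ✗ (lhs fails at k=0 before rhs at j=3)
  i=1: ✗ (lhs fails at k=1 before rhs at j=4)
  i=2: ✓ (rhs at j=5; lhs holds on [2,4])
  i=3: ✗ (no rhs in [6,6])
  i=4: ✗ (lhs fails at k=6 before rhs at j=7)
  i=5: ✗ (no rhs in [8,8])
  i=6: ✗ (lhs fails at k=6 before rhs at j=9)
Positions where it holds: {2} → 1.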